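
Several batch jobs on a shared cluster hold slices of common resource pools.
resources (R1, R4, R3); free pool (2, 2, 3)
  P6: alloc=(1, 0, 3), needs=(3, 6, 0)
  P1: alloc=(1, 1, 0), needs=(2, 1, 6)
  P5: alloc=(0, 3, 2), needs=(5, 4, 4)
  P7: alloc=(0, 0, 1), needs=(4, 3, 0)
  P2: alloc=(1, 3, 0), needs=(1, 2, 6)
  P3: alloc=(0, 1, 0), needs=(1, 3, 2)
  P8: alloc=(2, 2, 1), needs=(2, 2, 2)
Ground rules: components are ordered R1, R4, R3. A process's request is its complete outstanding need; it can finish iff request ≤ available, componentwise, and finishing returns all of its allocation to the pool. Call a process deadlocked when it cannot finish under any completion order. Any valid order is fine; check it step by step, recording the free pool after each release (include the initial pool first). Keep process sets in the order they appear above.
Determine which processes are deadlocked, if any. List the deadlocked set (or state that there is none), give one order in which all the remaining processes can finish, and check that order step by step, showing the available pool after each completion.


The deadlocked set is P6, P1, P5 and P2.
Key observation: after P8, P7, P3 the pool peaks at (4, 5, 5), and each blocked process is short somewhere: P6 on R4; P1 on R3; P5 on R1; P2 on R3.
The rest can finish in the order P8, P7, P3. Check, step by step:
  pool = (2, 2, 3)
  run P8 (needs (2, 2, 2), free (2, 2, 3)); after release of (2, 2, 1) the pool is (4, 4, 4)
  run P7 (needs (4, 3, 0), free (4, 4, 4)); after release of (0, 0, 1) the pool is (4, 4, 5)
  run P3 (needs (1, 3, 2), free (4, 4, 5)); after release of (0, 1, 0) the pool is (4, 5, 5)
None of the blocked processes ever fits:
  blocked: P6 wants (3, 6, 0), pool (4, 5, 5) — not enough R4
  blocked: P1 wants (2, 1, 6), pool (4, 5, 5) — not enough R3
  blocked: P5 wants (5, 4, 4), pool (4, 5, 5) — not enough R1
  blocked: P2 wants (1, 2, 6), pool (4, 5, 5) — not enough R3


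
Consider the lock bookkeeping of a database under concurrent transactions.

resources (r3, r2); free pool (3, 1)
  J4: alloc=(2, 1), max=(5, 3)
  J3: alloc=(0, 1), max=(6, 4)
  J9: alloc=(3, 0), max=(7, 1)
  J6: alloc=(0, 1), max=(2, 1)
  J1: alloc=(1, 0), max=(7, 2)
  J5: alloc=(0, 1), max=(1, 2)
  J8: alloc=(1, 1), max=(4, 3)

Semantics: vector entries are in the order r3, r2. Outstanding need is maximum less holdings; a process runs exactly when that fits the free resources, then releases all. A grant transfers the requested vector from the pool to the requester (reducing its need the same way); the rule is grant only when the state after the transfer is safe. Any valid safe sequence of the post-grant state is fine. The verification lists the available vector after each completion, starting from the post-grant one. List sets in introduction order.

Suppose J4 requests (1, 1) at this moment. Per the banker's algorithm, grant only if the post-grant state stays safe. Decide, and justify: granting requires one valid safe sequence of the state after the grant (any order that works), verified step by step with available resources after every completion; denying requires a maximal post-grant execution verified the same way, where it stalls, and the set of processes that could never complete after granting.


GRANT — the state after the grant stays safe, e.g. via J6, J4, J8, J3, J9, J1, J5.
Key observation: the grant leaves (2, 0) free — enough for J6, whose release restarts the cascade.
Verifying the post-grant state step by step:
  pool = (2, 0)
  run J6 (needs (2, 0), free (2, 0)); after release of (0, 1) the pool is (2, 1)
  run J4 (needs (2, 1), free (2, 1)); after release of (3, 2) the pool is (5, 3)
  run J8 (needs (3, 2), free (5, 3)); after release of (1, 1) the pool is (6, 4)
  run J3 (needs (6, 3), free (6, 4)); after release of (0, 1) the pool is (6, 5)
  run J9 (needs (4, 1), free (6, 5)); after release of (3, 0) the pool is (9, 5)
  run J1 (needs (6, 2), free (9, 5)); after release of (1, 0) the pool is (10, 5)
  run J5 (needs (1, 1), free (10, 5)); after release of (0, 1) the pool is (10, 6)


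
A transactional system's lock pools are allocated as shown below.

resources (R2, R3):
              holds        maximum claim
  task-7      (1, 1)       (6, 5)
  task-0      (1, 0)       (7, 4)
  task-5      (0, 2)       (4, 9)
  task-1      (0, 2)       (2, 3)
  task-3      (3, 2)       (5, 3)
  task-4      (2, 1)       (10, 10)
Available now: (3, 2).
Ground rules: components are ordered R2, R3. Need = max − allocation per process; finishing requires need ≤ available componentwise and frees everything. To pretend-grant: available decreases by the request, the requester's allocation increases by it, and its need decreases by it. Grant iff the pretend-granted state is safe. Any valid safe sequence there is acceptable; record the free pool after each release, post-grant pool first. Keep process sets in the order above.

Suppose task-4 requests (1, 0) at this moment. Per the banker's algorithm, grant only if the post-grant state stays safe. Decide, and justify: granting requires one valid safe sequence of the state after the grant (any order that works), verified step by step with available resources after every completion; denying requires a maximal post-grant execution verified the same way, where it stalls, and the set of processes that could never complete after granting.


GRANT. The post-grant state is safe; one safe sequence: task-3, task-7, task-0, task-1, task-5, task-4.
Key observation: post-grant, (2, 2) remains, and an order beginning with task-3 completes everyone.
Check on the post-grant state, step by step:
  pool = (2, 2)
  run task-3 (needs (2, 1), free (2, 2)); after release of (3, 2) the pool is (5, 4)
  run task-7 (needs (5, 4), free (5, 4)); after release of (1, 1) the pool is (6, 5)
  run task-0 (needs (6, 4), free (6, 5)); after release of (1, 0) the pool is (7, 5)
  run task-1 (needs (2, 1), free (7, 5)); after release of (0, 2) the pool is (7, 7)
  run task-5 (needs (4, 7), free (7, 7)); after release of (0, 2) the pool is (7, 9)
  run task-4 (needs (7, 9), free (7, 9)); after release of (3, 1) the pool is (10, 10)


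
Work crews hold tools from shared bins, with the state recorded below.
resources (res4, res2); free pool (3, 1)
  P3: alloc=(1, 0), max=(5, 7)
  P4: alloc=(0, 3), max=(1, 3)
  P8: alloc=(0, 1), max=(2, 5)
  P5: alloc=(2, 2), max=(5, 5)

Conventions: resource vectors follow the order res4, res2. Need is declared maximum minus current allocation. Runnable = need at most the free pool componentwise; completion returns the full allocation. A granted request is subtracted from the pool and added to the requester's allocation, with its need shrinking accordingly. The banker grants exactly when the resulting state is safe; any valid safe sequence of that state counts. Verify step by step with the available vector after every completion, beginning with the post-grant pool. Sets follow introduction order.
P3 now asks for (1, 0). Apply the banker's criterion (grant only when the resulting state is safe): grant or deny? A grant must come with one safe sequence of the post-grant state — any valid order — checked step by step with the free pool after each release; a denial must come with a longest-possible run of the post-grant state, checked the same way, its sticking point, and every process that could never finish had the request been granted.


DENY — the pretend-granted state is unsafe.
Key observation: even finishing P4, P8 leaves just (2, 5) free — too little res4 for any of the remaining processes.
Pretend the grant happened; the run P4, P8 goes as far as possible. Step-by-step check:
  pool = (2, 1)
  run P4 (needs (1, 0), free (2, 1)); after release of (0, 3) the pool is (2, 4)
  run P8 (needs (2, 4), free (2, 4)); after release of (0, 1) the pool is (2, 5)
  P3 cannot run: need (3, 7) vs free (2, 5) (insufficient res4 and res2)
  P5 cannot run: need (3, 3) vs free (2, 5) (insufficient res4)
Post-grant, the permanently blocked set is P3 and P5.


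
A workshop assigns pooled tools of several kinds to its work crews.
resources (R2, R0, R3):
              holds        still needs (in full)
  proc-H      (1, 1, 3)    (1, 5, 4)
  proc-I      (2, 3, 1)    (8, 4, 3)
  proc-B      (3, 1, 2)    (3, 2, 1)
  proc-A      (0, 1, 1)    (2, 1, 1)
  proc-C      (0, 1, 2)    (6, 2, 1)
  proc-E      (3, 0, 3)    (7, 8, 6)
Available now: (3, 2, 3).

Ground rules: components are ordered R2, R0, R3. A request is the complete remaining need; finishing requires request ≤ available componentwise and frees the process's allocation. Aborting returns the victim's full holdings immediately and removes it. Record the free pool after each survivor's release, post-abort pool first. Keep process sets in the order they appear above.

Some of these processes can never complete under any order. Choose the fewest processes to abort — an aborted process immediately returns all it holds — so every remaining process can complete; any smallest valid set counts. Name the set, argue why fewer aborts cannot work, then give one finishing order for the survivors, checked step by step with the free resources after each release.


Minimum abort set: proc-E.
Key observation: proc-I could never have finished before the abort; with (3, 0, 3) returned by proc-E, it fits at step 5.
No smaller set exists: with zero aborts the deadlock remains.
The survivors complete as proc-A, proc-B, proc-C, proc-H, proc-I. Check, step by step (starting from the post-abort pool):
  pool = (6, 2, 6)
  proc-A: need (2, 1, 1) fits (6, 2, 6); releases (0, 1, 1), pool now (6, 3, 7)
  proc-B: need (3, 2, 1) fits (6, 3, 7); releases (3, 1, 2), pool now (9, 4, 9)
  proc-C: need (6, 2, 1) fits (9, 4, 9); releases (0, 1, 2), pool now (9, 5, 11)
  proc-H: need (1, 5, 4) fits (9, 5, 11); releases (1, 1, 3), pool now (10, 6, 14)
  proc-I: need (8, 4, 3) fits (10, 6, 14); releases (2, 3, 1), pool now (12, 9, 15)


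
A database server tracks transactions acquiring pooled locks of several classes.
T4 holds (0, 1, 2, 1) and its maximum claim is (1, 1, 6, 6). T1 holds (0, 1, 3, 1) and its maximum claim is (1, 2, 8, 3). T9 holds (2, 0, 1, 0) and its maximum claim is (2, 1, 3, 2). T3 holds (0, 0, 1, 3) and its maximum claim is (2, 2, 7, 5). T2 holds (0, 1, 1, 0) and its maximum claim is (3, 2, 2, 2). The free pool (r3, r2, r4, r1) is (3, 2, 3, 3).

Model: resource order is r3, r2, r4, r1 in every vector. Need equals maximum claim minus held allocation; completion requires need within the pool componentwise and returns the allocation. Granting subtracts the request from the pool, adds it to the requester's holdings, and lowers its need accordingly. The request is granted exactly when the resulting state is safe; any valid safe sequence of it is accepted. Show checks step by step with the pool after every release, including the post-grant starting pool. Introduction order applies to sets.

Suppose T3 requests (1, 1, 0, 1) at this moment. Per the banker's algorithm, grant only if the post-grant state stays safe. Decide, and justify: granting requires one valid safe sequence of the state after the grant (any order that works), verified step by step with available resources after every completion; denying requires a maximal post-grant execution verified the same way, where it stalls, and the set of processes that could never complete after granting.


GRANT — the state after the grant stays safe, e.g. via T9, T2, T1, T3, T4.
Key observation: the transfer keeps a workable pool ((2, 1, 3, 2)); T9 starts the safe sequence.
Check on the post-grant state, step by step:
  pool = (2, 1, 3, 2)
  T9 needs (0, 1, 2, 2) <= (2, 1, 3, 2) -> finishes; pool += (2, 0, 1, 0) = (4, 1, 4, 2)
  T2 needs (3, 1, 1, 2) <= (4, 1, 4, 2) -> finishes; pool += (0, 1, 1, 0) = (4, 2, 5, 2)
  T1 needs (1, 1, 5, 2) <= (4, 2, 5, 2) -> finishes; pool += (0, 1, 3, 1) = (4, 3, 8, 3)
  T3 needs (1, 1, 6, 1) <= (4, 3, 8, 3) -> finishes; pool += (1, 1, 1, 4) = (5, 4, 9, 7)
  T4 needs (1, 0, 4, 5) <= (5, 4, 9, 7) -> finishes; pool += (0, 1, 2, 1) = (5, 5, 11, 8)


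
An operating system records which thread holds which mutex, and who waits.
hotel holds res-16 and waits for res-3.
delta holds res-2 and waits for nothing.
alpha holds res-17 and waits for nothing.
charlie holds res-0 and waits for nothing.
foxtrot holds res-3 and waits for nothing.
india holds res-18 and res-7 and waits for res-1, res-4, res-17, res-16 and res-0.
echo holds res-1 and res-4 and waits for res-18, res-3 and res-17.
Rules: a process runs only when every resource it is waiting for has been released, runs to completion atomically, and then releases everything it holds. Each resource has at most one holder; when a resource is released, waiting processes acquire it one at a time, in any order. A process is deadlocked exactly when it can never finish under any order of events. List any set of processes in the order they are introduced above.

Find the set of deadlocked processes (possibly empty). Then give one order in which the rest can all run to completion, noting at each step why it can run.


Deadlocked set: india and echo.
Key observation: india -> echo -> india is a circular wait — nothing in it can go first; no other process is dragged down with it.
A valid finishing order for the others: foxtrot, hotel, alpha, charlie, delta.
Verifying each step:
  run foxtrot (it waits on nothing); releases res-3
  run hotel (all its waits — res-3 — are resolved); releases res-16
  run alpha (it waits on nothing); releases res-17
  run charlie (it waits on nothing); releases res-0
  run delta (it waits on nothing); releases res-2


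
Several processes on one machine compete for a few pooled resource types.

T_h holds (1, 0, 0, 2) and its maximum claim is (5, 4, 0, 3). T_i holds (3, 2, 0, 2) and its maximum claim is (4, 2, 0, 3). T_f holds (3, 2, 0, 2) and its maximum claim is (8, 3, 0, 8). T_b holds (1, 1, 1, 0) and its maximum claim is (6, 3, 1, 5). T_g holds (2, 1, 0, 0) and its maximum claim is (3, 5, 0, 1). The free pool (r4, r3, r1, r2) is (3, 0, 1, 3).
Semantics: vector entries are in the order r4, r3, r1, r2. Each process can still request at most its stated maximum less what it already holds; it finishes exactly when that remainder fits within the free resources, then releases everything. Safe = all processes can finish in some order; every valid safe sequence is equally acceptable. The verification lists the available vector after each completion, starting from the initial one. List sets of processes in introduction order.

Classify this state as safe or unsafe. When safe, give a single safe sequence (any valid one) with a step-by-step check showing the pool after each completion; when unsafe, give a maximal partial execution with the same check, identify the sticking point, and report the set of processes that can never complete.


UNSAFE.
Key observation: after T_i, T_b the pool peaks at (7, 3, 2, 5), and each blocked process is short somewhere: T_h on r3; T_f on r2; T_g on r3.
The run T_i, T_b cannot be extended any further. Verifying each step:
  pool = (3, 0, 1, 3)
  T_i: need (1, 0, 0, 1) fits (3, 0, 1, 3); releases (3, 2, 0, 2), pool now (6, 2, 1, 5)
  T_b: need (5, 2, 0, 5) fits (6, 2, 1, 5); releases (1, 1, 1, 0), pool now (7, 3, 2, 5)
  T_h cannot run: need (4, 4, 0, 1) vs free (7, 3, 2, 5) (insufficient r3)
  T_f cannot run: need (5, 1, 0, 6) vs free (7, 3, 2, 5) (insufficient r2)
  T_g cannot run: need (1, 4, 0, 1) vs free (7, 3, 2, 5) (insufficient r3)
Processes that can never finish: T_h, T_f and T_g.


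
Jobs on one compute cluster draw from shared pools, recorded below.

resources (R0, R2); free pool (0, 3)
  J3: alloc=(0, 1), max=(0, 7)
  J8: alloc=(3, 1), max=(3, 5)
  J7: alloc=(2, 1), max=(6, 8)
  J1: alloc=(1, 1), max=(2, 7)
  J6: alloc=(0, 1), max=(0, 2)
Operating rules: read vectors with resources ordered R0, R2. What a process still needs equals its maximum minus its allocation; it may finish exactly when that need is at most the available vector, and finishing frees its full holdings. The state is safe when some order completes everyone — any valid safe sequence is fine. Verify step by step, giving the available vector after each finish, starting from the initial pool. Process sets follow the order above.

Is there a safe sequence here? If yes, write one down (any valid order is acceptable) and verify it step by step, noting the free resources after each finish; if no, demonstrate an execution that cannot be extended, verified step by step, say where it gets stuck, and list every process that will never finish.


UNSAFE.
Key observation: after J6, J8 complete, (3, 5) is the best the pool ever gets, yet each leftover process wants more R2.
The run J6, J8 cannot be extended any further. Check, step by step:
  pool = (0, 3)
  J6: need (0, 1) fits (0, 3); releases (0, 1), pool now (0, 4)
  J8: need (0, 4) fits (0, 4); releases (3, 1), pool now (3, 5)
  blocked: J3 wants (0, 6), pool (3, 5) — not enough R2
  blocked: J7 wants (4, 7), pool (3, 5) — not enough R0 and R2
  blocked: J1 wants (1, 6), pool (3, 5) — not enough R2
Permanently blocked: J3, J7 and J1.


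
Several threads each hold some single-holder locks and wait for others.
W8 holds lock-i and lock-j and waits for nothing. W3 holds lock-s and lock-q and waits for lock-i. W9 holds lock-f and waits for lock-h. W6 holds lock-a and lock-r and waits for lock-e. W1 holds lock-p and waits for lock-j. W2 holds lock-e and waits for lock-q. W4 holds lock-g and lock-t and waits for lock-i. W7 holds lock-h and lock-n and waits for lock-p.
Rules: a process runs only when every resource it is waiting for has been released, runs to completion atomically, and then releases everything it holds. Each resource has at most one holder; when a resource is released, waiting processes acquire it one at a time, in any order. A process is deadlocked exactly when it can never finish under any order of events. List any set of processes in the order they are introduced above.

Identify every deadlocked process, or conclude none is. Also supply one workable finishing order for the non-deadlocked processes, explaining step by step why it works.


The deadlocked set is empty.
Key observation: the wait graph is acyclic; completion cascades from the unblocked processes through everyone else.
A valid finishing order for the others: W8, W3, W1, W2, W7, W4, W9, W6.
Check, step by step:
  W8: no waits; runs immediately, freeing lock-i and lock-j
  W3: everything it awaited (lock-i) is free; runs, freeing lock-s and lock-q
  W1: everything it awaited (lock-j) is free; runs, freeing lock-p
  W2: everything it awaited (lock-q) is free; runs, freeing lock-e
  W7: everything it awaited (lock-p) is free; runs, freeing lock-h and lock-n
  W4: everything it awaited (lock-i) is free; runs, freeing lock-g and lock-t
  W9: everything it awaited (lock-h) is free; runs, freeing lock-f
  W6: everything it awaited (lock-e) is free; runs, freeing lock-a and lock-r


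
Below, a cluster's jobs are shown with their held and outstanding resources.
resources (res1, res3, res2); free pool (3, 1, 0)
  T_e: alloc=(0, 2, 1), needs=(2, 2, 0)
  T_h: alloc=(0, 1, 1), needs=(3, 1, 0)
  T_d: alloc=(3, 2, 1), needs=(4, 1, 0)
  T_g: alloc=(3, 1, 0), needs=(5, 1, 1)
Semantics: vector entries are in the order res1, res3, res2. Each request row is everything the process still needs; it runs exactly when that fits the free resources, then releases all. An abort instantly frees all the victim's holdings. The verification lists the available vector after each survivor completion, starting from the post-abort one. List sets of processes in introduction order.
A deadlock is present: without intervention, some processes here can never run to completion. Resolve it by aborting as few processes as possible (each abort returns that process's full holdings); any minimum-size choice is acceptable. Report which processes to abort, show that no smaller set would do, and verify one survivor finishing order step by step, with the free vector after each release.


Minimum abort set: T_g.
Key observation: T_d had no path to completion before; after the abort of T_g ((3, 1, 0) returned), step 3 is where it fits.
Why nothing smaller works: aborting no one leaves the state deadlocked as given.
Survivors finish in the order: T_h, T_e, T_d. Verifying each step (pool after the aborts first):
  pool = (6, 2, 0)
  T_h: need (3, 1, 0) fits (6, 2, 0); releases (0, 1, 1), pool now (6, 3, 1)
  T_e: need (2, 2, 0) fits (6, 3, 1); releases (0, 2, 1), pool now (6, 5, 2)
  T_d: need (4, 1, 0) fits (6, 5, 2); releases (3, 2, 1), pool now (9, 7, 3)


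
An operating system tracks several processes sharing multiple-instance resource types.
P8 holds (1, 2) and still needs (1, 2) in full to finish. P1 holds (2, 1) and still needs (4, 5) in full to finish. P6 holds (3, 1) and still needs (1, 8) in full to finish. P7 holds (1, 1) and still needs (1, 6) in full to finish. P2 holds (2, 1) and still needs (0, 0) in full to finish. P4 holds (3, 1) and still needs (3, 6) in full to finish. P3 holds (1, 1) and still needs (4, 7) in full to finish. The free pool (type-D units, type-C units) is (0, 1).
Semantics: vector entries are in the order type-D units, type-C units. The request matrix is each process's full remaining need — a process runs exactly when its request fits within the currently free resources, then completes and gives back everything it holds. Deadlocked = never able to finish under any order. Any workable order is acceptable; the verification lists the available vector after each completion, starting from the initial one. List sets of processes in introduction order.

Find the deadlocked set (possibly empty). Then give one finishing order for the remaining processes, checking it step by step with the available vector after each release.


Deadlocked: P1, P6, P7, P4 and P3.
Key observation: no order helps: past P2, P8, the free pool tops out at (3, 4), below what each blocked process needs in type-C units.
A valid finishing order for the others: P2, P8. Walking it through:
  pool = (0, 1)
  P2 needs (0, 0) <= (0, 1) -> finishes; pool += (2, 1) = (2, 2)
  P8 needs (1, 2) <= (2, 2) -> finishes; pool += (1, 2) = (3, 4)
The blocked processes can never fit:
  P1 cannot run: need (4, 5) vs free (3, 4) (insufficient type-D units and type-C units)
  P6 cannot run: need (1, 8) vs free (3, 4) (insufficient type-C units)
  P7 cannot run: need (1, 6) vs free (3, 4) (insufficient type-C units)
  P4 cannot run: need (3, 6) vs free (3, 4) (insufficient type-C units)
  P3 cannot run: need (4, 7) vs free (3, 4) (insufficient type-D units and type-C units)


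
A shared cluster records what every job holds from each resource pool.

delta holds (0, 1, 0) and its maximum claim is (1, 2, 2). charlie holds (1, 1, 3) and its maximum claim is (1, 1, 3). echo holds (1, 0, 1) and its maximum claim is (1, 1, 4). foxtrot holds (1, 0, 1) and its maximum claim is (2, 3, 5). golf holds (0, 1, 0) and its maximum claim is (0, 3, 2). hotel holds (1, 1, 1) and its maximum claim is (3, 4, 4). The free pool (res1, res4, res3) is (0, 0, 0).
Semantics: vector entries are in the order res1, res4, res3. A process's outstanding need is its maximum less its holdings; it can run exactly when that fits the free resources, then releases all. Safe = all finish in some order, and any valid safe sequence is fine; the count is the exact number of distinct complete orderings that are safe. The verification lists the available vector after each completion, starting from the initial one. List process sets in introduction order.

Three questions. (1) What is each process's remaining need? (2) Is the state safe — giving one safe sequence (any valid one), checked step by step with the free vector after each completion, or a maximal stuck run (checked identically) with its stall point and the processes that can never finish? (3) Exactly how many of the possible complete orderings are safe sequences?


(1) Need matrix, components ordered res1, res4, res3:
  delta: (1, 1, 2)
  charlie: (0, 0, 0)
  echo: (0, 1, 3)
  foxtrot: (1, 3, 4)
  golf: (0, 2, 2)
  hotel: (2, 3, 3)
(2) SAFE, for example via the order charlie, delta, echo, golf, hotel, foxtrot.
Key observation: delta is the earliest step where a requested resource binds exactly: need (1, 1, 2), pool (1, 1, 3) at its turn.
Verifying each step:
  pool = (0, 0, 0)
  run charlie (needs (0, 0, 0), free (0, 0, 0)); after release of (1, 1, 3) the pool is (1, 1, 3)
  run delta (needs (1, 1, 2), free (1, 1, 3)); after release of (0, 1, 0) the pool is (1, 2, 3)
  run echo (needs (0, 1, 3), free (1, 2, 3)); after release of (1, 0, 1) the pool is (2, 2, 4)
  run golf (needs (0, 2, 2), free (2, 2, 4)); after release of (0, 1, 0) the pool is (2, 3, 4)
  run hotel (needs (2, 3, 3), free (2, 3, 4)); after release of (1, 1, 1) the pool is (3, 4, 5)
  run foxtrot (needs (1, 3, 4), free (3, 4, 5)); after release of (1, 0, 1) the pool is (4, 4, 6)
(3) Exactly 6 of the possible complete orderings are safe sequences.


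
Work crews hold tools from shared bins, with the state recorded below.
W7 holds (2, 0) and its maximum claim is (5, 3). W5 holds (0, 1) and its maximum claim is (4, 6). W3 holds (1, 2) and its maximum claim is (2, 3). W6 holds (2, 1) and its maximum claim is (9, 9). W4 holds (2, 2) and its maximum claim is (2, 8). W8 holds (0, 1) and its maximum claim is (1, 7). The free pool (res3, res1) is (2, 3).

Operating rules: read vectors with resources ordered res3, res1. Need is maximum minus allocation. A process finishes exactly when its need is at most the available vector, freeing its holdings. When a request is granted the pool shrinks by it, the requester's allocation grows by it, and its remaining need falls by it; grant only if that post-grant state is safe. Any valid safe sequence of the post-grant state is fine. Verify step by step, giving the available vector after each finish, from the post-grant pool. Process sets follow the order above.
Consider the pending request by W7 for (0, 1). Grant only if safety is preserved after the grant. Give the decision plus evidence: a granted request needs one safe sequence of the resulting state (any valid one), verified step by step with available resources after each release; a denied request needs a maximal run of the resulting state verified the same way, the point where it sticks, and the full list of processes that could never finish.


GRANT — the state after the grant stays safe, e.g. via W3, W7, W5, W4, W6, W8.
Key observation: granting shrinks the pool to (2, 2), yet W3 still fits and the chain goes through.
Verifying the post-grant state step by step:
  pool = (2, 2)
  run W3 (needs (1, 1), free (2, 2)); after release of (1, 2) the pool is (3, 4)
  run W7 (needs (3, 2), free (3, 4)); after release of (2, 1) the pool is (5, 5)
  run W5 (needs (4, 5), free (5, 5)); after release of (0, 1) the pool is (5, 6)
  run W4 (needs (0, 6), free (5, 6)); after release of (2, 2) the pool is (7, 8)
  run W6 (needs (7, 8), free (7, 8)); after release of (2, 1) the pool is (9, 9)
  run W8 (needs (1, 6), free (9, 9)); after release of (0, 1) the pool is (9, 10)


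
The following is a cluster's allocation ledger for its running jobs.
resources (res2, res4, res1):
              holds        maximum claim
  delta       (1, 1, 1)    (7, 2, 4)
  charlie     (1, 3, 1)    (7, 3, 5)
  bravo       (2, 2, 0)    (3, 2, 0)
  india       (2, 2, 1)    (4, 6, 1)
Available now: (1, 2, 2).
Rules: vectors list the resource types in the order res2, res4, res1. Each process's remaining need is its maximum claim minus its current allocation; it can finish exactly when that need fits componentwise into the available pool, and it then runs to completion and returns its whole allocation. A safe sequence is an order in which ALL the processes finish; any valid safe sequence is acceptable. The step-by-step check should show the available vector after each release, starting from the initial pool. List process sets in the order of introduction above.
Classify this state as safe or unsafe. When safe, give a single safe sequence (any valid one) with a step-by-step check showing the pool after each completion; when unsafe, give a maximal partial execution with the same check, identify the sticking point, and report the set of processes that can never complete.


UNSAFE — no complete ordering exists.
Key observation: bravo, india can finish, but then (5, 6, 3) is all there is, and the blocked group's res2 demands exceed it.
A maximal execution: bravo, india — then nothing else fits. Walking it through:
  pool = (1, 2, 2)
  bravo: need (1, 0, 0) fits (1, 2, 2); releases (2, 2, 0), pool now (3, 4, 2)
  india: need (2, 4, 0) fits (3, 4, 2); releases (2, 2, 1), pool now (5, 6, 3)
  delta still needs (6, 1, 3) but only (5, 6, 3) is free — short on res2
  charlie still needs (6, 0, 4) but only (5, 6, 3) is free — short on res2 and res1
Processes that can never finish: delta and charlie.


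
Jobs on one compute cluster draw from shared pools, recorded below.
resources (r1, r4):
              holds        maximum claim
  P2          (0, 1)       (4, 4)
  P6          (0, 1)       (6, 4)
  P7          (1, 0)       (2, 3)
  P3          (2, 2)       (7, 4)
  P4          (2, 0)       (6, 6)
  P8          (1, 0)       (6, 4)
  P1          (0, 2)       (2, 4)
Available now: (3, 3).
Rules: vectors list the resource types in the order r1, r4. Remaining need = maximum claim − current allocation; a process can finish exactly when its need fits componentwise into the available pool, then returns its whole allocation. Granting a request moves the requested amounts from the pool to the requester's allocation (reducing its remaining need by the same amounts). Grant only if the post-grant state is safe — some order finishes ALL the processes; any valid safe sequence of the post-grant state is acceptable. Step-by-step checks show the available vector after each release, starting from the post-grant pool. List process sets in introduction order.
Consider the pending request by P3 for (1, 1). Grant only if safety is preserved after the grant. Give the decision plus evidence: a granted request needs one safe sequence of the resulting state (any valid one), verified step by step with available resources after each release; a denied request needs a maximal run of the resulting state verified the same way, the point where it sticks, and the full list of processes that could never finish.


DENY: after the grant no complete ordering would exist.
Key observation: r1 is the bottleneck — with P1, P7 done the pool holds (3, 4), short of every remaining need.
After a pretend grant, a maximal execution: P1, P7 — then nothing else fits. Walking it through:
  pool = (2, 2)
  P1: need (2, 2) fits (2, 2); releases (0, 2), pool now (2, 4)
  P7: need (1, 3) fits (2, 4); releases (1, 0), pool now (3, 4)
  P2 still needs (4, 3) but only (3, 4) is free — short on r1
  P6 still needs (6, 3) but only (3, 4) is free — short on r1
  P3 still needs (4, 1) but only (3, 4) is free — short on r1
  P4 still needs (4, 6) but only (3, 4) is free — short on r1 and r4
  P8 still needs (5, 4) but only (3, 4) is free — short on r1
Had the request been granted, P2, P6, P3, P4 and P8 could never finish.


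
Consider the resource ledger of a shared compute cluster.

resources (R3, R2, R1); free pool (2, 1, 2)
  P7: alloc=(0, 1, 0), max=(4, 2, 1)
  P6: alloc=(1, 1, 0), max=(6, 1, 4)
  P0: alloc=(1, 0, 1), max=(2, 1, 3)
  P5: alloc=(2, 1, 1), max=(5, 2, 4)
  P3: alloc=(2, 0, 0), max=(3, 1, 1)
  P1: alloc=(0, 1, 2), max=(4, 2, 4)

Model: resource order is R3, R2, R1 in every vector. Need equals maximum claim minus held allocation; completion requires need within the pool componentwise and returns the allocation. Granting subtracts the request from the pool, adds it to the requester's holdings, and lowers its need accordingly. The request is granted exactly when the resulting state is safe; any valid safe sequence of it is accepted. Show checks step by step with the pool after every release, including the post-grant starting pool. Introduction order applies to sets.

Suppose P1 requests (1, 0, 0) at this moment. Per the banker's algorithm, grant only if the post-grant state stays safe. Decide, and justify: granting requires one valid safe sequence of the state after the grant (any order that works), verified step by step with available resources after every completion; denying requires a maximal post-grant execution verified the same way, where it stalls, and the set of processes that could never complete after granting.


GRANT: granting preserves safety; a valid post-grant sequence is P3, P1, P5, P6, P7, P0.
Key observation: after the grant the pool drops to (1, 1, 2), which still lets P3 finish first and unwind the rest.
Check on the post-grant state, step by step:
  pool = (1, 1, 2)
  P3: need (1, 1, 1) fits (1, 1, 2); releases (2, 0, 0), pool now (3, 1, 2)
  P1: need (3, 1, 2) fits (3, 1, 2); releases (1, 1, 2), pool now (4, 2, 4)
  P5: need (3, 1, 3) fits (4, 2, 4); releases (2, 1, 1), pool now (6, 3, 5)
  P6: need (5, 0, 4) fits (6, 3, 5); releases (1, 1, 0), pool now (7, 4, 5)
  P7: need (4, 1, 1) fits (7, 4, 5); releases (0, 1, 0), pool now (7, 5, 5)
  P0: need (1, 1, 2) fits (7, 5, 5); releases (1, 0, 1), pool now (8, 5, 6)


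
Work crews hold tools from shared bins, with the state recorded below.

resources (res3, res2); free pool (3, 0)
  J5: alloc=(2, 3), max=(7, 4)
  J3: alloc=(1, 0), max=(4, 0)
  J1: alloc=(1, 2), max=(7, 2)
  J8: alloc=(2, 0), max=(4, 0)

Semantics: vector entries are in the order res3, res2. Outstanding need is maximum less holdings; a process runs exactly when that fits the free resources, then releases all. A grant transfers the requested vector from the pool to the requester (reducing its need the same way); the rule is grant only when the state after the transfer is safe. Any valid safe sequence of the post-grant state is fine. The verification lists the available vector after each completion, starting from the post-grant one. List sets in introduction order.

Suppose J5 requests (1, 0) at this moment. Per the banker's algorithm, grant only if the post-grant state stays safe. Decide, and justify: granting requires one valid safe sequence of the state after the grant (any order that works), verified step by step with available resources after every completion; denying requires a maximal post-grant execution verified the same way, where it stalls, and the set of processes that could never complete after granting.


DENY. Granting would leave the state unsafe.
Key observation: after J8, J3 the pool peaks at (5, 0), and each blocked process is short somewhere: J5 on res2; J1 on res3.
On the post-grant state, J8, J3 is a maximal run — nothing extends it. Walking it through:
  pool = (2, 0)
  J8 needs (2, 0) <= (2, 0) -> finishes; pool += (2, 0) = (4, 0)
  J3 needs (3, 0) <= (4, 0) -> finishes; pool += (1, 0) = (5, 0)
  J5 still needs (4, 1) but only (5, 0) is free — short on res2
  J1 still needs (6, 0) but only (5, 0) is free — short on res3
Had the request been granted, J5 and J1 could never finish.


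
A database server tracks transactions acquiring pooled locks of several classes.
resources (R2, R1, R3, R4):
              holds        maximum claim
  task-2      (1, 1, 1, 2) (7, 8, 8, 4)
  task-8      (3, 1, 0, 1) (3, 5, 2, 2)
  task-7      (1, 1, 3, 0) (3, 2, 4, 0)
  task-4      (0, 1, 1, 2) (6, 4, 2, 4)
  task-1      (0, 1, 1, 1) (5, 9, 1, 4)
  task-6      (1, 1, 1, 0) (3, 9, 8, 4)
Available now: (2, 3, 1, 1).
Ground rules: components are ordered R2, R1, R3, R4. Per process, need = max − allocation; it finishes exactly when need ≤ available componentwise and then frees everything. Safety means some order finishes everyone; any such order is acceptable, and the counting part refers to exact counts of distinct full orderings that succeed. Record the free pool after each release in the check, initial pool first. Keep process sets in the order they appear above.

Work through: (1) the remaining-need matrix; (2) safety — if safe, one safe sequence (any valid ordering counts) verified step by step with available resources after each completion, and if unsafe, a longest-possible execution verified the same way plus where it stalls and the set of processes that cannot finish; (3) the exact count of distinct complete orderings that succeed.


(1) Need matrix, components ordered R2, R1, R3, R4:
  task-2: (6, 7, 7, 2)
  task-8: (0, 4, 2, 1)
  task-7: (2, 1, 1, 0)
  task-4: (6, 3, 1, 2)
  task-1: (5, 8, 0, 3)
  task-6: (2, 8, 7, 4)
(2) UNSAFE.
Key observation: once task-7, task-8, task-4 finish, the pool peaks at (6, 6, 5, 4) — and every remaining process still needs more R1 than that.
The run task-7, task-8, task-4 cannot be extended any further. Step-by-step check:
  pool = (2, 3, 1, 1)
  task-7: need (2, 1, 1, 0) fits (2, 3, 1, 1); releases (1, 1, 3, 0), pool now (3, 4, 4, 1)
  task-8: need (0, 4, 2, 1) fits (3, 4, 4, 1); releases (3, 1, 0, 1), pool now (6, 5, 4, 2)
  task-4: need (6, 3, 1, 2) fits (6, 5, 4, 2); releases (0, 1, 1, 2), pool now (6, 6, 5, 4)
  task-2 cannot run: need (6, 7, 7, 2) vs free (6, 6, 5, 4) (insufficient R1 and R3)
  task-1 cannot run: need (5, 8, 0, 3) vs free (6, 6, 5, 4) (insufficient R1)
  task-6 cannot run: need (2, 8, 7, 4) vs free (6, 6, 5, 4) (insufficient R1 and R3)
Processes that can never finish: task-2, task-1 and task-6.
(3) Precisely 0 of the possible complete orderings are safe sequences.


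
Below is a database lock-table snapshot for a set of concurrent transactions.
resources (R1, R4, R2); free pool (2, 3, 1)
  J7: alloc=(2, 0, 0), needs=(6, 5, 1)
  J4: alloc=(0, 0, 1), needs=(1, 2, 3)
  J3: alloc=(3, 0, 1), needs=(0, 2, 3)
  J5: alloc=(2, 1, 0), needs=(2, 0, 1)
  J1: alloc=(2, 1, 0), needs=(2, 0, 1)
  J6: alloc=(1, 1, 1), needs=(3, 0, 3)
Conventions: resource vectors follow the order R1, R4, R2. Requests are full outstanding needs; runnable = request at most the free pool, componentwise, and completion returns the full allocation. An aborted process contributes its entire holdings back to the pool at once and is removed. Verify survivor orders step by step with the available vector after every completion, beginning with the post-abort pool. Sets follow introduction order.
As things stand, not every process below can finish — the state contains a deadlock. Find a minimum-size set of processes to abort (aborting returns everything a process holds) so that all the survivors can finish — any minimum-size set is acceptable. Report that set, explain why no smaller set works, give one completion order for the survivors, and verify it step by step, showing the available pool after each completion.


The answer: abort J4 and J3.
Key observation: J6 was stuck for good until J4 and J3 gave back (3, 0, 2); in the order shown it finishes at step 3.
Why nothing smaller works — every single abort fails: J7 alone leaves J4 blocked (short on R2); J4 alone leaves J3 blocked (short on R2); J3 alone leaves J4 blocked (short on R2); J5 alone leaves J4 blocked (short on R2); J1 alone leaves J4 blocked (short on R2); J6 alone leaves J4 blocked (short on R2).
Survivors finish in the order: J1, J5, J6, J7. Check, step by step (pool after the aborts first):
  pool = (5, 3, 3)
  J1 needs (2, 0, 1) <= (5, 3, 3) -> finishes; pool += (2, 1, 0) = (7, 4, 3)
  J5 needs (2, 0, 1) <= (7, 4, 3) -> finishes; pool += (2, 1, 0) = (9, 5, 3)
  J6 needs (3, 0, 3) <= (9, 5, 3) -> finishes; pool += (1, 1, 1) = (10, 6, 4)
  J7 needs (6, 5, 1) <= (10, 6, 4) -> finishes; pool += (2, 0, 0) = (12, 6, 4)


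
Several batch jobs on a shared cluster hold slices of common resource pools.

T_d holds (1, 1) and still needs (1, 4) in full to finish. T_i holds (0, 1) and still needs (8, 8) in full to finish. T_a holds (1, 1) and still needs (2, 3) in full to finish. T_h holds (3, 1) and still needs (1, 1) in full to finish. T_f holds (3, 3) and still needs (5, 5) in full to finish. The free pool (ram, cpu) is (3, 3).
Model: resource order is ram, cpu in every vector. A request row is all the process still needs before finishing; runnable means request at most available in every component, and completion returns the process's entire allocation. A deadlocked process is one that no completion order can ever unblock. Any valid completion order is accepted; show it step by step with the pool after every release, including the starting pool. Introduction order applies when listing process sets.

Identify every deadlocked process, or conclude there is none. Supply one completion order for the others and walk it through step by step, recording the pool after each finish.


The deadlocked set is empty.
Key observation: beginning at T_h, releases accumulate fast enough that every process eventually fits.
A valid finishing order for the others: T_h, T_d, T_a, T_f, T_i. Verifying each step:
  pool = (3, 3)
  T_h: need (1, 1) fits (3, 3); releases (3, 1), pool now (6, 4)
  T_d: need (1, 4) fits (6, 4); releases (1, 1), pool now (7, 5)
  T_a: need (2, 3) fits (7, 5); releases (1, 1), pool now (8, 6)
  T_f: need (5, 5) fits (8, 6); releases (3, 3), pool now (11, 9)
  T_i: need (8, 8) fits (11, 9); releases (0, 1), pool now (11, 10)
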